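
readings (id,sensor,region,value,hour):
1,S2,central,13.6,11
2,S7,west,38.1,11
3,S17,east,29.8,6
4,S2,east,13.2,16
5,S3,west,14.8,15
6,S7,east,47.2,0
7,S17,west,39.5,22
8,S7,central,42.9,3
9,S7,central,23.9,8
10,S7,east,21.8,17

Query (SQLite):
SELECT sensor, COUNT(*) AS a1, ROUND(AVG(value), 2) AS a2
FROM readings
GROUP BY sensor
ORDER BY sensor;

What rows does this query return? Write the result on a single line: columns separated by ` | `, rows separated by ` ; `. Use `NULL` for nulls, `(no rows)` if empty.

Group readings by sensor.
Per group compute: COUNT(*), ROUND(AVG(value), 2).
  S17: ids {3, 7} → COUNT(*)=2, ROUND(AVG(value), 2)=34.65
  S2: ids {1, 4} → COUNT(*)=2, ROUND(AVG(value), 2)=13.4
  S3: ids {5} → COUNT(*)=1, ROUND(AVG(value), 2)=14.8
  S7: ids {2, 6, 8, 9, 10} → COUNT(*)=5, ROUND(AVG(value), 2)=34.78

S17 | 2 | 34.65 ; S2 | 2 | 13.4 ; S3 | 1 | 14.8 ; S7 | 5 | 34.78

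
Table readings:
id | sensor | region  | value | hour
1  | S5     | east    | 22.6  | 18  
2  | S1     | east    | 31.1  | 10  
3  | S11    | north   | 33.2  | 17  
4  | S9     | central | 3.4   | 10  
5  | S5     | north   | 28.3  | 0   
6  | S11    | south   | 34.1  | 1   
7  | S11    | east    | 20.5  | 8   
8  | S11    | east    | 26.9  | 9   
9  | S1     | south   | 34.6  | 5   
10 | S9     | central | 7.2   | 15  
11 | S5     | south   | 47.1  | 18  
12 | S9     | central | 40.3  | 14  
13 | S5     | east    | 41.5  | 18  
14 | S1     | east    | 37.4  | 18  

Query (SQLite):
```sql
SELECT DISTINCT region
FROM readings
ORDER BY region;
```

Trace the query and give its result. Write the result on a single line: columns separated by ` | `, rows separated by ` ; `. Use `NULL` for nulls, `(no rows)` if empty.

Collect distinct region values from readings.

central ; east ; north ; south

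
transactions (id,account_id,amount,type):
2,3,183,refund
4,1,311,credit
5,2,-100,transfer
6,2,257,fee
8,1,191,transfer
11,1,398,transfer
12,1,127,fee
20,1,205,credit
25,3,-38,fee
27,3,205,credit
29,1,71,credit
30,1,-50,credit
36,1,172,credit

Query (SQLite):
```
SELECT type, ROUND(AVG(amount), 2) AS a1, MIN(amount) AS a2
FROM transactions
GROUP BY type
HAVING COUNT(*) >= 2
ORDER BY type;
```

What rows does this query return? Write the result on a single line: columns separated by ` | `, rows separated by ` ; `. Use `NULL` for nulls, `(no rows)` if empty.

Group transactions by type.
Per group compute: ROUND(AVG(amount), 2), MIN(amount).
HAVING: drop groups with fewer than 2 rows.
  credit: ids {4, 20, 27, 29, 30, 36} → ROUND(AVG(amount), 2)=152.33, MIN(amount)=-50
  fee: ids {6, 12, 25} → ROUND(AVG(amount), 2)=115.33, MIN(amount)=-38
  refund: ids {2} → ROUND(AVG(amount), 2)=183, MIN(amount)=183
  transfer: ids {5, 8, 11} → ROUND(AVG(amount), 2)=163, MIN(amount)=-100

credit | 152.33 | -50 ; fee | 115.33 | -38 ; transfer | 163 | -100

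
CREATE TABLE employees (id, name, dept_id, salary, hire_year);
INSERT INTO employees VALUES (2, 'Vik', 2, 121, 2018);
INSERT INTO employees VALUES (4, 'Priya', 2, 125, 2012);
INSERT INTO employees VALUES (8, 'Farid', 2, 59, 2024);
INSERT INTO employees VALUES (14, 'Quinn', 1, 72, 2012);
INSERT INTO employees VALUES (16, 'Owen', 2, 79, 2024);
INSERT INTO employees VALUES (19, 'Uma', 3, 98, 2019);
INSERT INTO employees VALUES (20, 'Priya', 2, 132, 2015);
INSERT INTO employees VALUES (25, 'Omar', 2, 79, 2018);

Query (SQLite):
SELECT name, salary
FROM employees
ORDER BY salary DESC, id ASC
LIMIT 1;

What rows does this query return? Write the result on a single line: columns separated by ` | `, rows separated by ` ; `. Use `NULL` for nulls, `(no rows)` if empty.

Priya | 132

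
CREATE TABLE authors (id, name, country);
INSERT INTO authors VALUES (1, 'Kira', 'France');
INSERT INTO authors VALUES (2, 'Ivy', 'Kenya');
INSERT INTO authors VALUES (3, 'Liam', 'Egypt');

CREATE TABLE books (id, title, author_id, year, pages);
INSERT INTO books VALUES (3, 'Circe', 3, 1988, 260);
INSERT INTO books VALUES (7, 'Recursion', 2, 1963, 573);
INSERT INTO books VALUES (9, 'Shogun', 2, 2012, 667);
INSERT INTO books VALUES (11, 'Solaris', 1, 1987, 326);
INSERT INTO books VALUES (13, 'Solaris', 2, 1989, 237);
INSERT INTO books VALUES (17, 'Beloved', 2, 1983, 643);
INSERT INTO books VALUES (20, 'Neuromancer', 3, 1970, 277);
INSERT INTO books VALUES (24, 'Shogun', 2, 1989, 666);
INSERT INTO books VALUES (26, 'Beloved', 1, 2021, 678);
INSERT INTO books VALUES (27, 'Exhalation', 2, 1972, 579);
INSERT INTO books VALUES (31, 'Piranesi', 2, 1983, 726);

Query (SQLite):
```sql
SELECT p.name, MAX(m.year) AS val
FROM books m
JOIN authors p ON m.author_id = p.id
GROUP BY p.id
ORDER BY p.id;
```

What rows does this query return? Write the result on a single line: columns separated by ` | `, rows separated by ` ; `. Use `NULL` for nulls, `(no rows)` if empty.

Join each books row to its authors via author_id.
Group joined rows by authors.id; compute MAX(m.year) per group.
  1: ids {11, 26} → MAX(m.year)=2021
  2: ids {7, 9, 13, 17, 24, 27, 31} → MAX(m.year)=2012
  3: ids {3, 20} → MAX(m.year)=1988

Kira | 2021 ; Ivy | 2012 ; Liam | 1988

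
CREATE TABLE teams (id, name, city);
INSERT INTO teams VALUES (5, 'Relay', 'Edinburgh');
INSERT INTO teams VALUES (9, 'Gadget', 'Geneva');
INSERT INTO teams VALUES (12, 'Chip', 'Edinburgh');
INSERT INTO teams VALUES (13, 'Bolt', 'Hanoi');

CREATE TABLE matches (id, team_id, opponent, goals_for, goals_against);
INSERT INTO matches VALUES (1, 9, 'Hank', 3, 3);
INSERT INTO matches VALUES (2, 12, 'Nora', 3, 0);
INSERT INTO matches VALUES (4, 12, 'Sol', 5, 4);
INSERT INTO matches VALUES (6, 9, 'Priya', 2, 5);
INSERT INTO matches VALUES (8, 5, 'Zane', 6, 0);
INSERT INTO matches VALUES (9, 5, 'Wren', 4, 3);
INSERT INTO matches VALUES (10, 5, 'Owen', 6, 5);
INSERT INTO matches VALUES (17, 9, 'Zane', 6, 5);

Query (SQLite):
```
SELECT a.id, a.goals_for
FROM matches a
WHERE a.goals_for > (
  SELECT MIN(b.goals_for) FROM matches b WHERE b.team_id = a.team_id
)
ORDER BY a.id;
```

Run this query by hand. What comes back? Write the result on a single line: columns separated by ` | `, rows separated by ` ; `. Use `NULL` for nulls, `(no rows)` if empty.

For each matches row a, compute MIN(goals_for) over rows sharing a.team_id.
Keep row a if a.goals_for > that per-group MIN.
  team_id=5: MIN(goals_for) = 4
  team_id=9: MIN(goals_for) = 2
  team_id=12: MIN(goals_for) = 3

1 | 3 ; 4 | 5 ; 8 | 6 ; 10 | 6 ; 17 | 6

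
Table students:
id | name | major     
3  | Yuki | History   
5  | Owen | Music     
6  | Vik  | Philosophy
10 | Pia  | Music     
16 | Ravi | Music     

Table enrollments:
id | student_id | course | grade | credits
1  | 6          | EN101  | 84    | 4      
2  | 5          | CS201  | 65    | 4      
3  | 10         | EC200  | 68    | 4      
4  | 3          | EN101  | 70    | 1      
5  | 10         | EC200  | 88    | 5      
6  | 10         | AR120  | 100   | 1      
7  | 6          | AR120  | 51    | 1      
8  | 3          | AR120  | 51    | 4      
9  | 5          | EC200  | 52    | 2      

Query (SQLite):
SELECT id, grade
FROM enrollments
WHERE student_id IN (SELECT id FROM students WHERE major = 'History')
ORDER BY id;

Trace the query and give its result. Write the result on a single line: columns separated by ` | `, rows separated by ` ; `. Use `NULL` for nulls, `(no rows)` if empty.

Inner query: students.id where major = 'History'.
Outer: keep enrollments rows whose student_id is in that set.
Inner query → {3}

4 | 70 ; 8 | 51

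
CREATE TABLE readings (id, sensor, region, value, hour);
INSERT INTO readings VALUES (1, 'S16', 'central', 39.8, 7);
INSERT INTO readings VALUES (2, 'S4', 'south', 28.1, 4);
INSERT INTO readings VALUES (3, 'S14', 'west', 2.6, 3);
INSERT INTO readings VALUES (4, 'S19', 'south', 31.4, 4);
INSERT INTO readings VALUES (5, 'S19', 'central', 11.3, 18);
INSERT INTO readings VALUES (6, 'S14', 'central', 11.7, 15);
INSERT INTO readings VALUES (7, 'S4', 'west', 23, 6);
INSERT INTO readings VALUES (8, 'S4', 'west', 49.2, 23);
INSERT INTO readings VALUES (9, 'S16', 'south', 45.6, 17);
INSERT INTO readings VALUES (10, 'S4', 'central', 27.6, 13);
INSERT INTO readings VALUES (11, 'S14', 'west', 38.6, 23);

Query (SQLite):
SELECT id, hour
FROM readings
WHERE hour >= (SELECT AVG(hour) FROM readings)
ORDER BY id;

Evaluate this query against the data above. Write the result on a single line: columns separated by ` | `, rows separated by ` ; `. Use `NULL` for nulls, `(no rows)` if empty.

Scalar subquery: AVG(hour) over all readings rows = 12.090909 (≈; comparison uses full precision).
Keep rows where hour >= that value.

5 | 18 ; 6 | 15 ; 8 | 23 ; 9 | 17 ; 10 | 13 ; 11 | 23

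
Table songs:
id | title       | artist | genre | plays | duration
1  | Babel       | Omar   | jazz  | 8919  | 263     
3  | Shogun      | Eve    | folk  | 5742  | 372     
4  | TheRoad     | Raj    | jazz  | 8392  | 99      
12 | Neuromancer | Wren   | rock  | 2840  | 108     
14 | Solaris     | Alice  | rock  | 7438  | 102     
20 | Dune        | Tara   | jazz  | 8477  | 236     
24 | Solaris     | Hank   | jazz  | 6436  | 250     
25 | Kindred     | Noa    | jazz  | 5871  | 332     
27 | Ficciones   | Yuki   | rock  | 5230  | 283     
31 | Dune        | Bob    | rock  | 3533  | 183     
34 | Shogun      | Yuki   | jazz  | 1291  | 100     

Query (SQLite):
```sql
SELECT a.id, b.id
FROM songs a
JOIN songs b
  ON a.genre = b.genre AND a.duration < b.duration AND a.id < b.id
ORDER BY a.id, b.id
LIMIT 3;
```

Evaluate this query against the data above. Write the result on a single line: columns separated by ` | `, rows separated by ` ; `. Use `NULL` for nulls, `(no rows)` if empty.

Pairs (a,b) with same genre, a.duration < b.duration, a.id < b.id.
genre groups: folk:{3} jazz:{1,4,20,24,25,34} rock:{12,14,27,31}
Ordered by (a.id, b.id); first 3.

1 | 25 ; 4 | 20 ; 4 | 24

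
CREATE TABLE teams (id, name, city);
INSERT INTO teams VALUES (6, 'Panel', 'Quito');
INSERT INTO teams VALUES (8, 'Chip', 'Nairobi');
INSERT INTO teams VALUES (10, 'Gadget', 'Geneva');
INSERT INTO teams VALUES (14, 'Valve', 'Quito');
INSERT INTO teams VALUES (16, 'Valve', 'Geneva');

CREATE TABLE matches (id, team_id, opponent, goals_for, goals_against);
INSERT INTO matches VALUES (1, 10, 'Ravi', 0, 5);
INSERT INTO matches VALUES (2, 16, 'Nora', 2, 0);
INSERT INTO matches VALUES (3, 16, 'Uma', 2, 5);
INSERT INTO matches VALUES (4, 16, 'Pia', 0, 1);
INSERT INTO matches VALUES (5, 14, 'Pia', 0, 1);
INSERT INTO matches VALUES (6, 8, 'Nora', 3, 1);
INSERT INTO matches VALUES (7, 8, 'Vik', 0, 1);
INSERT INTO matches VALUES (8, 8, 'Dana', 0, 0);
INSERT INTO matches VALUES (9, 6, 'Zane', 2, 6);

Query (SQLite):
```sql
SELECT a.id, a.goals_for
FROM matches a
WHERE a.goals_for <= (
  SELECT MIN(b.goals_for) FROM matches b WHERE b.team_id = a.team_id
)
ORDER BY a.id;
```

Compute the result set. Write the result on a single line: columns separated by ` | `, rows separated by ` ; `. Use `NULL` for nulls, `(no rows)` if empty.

1 | 0 ; 4 | 0 ; 5 | 0 ; 7 | 0 ; 8 | 0 ; 9 | 2

For each matches row a, compute MIN(goals_for) over rows sharing a.team_id.
Keep row a if a.goals_for <= that per-group MIN.
  team_id=6: MIN(goals_for) = 2
  team_id=8: MIN(goals_for) = 0
  team_id=10: MIN(goals_for) = 0
  team_id=14: MIN(goals_for) = 0
  team_id=16: MIN(goals_for) = 0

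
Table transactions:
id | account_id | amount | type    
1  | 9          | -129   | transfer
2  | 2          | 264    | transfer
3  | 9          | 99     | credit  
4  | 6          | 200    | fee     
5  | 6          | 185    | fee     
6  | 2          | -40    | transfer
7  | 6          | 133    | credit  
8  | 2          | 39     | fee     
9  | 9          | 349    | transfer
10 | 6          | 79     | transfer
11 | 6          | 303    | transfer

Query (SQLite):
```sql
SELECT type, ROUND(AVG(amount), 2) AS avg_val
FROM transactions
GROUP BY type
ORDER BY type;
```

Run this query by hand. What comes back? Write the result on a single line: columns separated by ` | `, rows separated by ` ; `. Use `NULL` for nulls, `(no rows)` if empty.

credit | 116 ; fee | 141.33 ; transfer | 137.67

Partition transactions by type; compute ROUND(AVG(amount), 2) within each group.
  credit: ids {3, 7} → ROUND(AVG(amount), 2)=116
  fee: ids {4, 5, 8} → ROUND(AVG(amount), 2)=141.33
  transfer: ids {1, 2, 6, 9, 10, 11} → ROUND(AVG(amount), 2)=137.67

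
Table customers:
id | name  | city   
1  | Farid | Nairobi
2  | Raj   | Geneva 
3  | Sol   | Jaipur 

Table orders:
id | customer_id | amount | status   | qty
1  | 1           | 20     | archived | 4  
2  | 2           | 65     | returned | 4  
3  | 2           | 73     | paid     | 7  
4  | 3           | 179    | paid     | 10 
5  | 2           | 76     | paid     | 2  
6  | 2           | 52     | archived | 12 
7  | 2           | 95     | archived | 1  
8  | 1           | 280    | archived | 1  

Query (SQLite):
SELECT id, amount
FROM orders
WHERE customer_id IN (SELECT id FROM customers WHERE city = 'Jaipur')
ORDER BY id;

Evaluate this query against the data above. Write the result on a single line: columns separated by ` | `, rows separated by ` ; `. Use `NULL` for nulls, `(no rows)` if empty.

4 | 179

Inner query: customers.id where city = 'Jaipur'.
Outer: keep orders rows whose customer_id is in that set.
Inner query → {3}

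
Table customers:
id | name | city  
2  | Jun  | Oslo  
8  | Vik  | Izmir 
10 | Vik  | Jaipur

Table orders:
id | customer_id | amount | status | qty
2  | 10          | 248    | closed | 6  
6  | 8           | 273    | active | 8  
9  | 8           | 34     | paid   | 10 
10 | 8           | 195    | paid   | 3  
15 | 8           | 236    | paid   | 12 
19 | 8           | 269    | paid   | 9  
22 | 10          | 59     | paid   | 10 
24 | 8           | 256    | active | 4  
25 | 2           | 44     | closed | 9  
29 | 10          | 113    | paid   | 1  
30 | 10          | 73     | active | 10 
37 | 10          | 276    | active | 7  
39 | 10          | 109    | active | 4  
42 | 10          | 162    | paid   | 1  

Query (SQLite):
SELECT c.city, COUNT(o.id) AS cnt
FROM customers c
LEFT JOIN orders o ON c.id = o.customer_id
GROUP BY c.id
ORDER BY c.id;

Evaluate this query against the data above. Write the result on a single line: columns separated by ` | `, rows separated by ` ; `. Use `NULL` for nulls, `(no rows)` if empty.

LEFT JOIN keeps every customers row; unmatched ones get NULL for orders columns.
Group by customers.id and compute COUNT(o.id). COUNT(col) of an all-NULL group is 0.
  2: ids {25} → COUNT(o.id)=1
  8: ids {6, 9, 10, 15, 19, 24} → COUNT(o.id)=6
  10: ids {2, 22, 29, 30, 37, 39, 42} → COUNT(o.id)=7

Oslo | 1 ; Izmir | 6 ; Jaipur | 7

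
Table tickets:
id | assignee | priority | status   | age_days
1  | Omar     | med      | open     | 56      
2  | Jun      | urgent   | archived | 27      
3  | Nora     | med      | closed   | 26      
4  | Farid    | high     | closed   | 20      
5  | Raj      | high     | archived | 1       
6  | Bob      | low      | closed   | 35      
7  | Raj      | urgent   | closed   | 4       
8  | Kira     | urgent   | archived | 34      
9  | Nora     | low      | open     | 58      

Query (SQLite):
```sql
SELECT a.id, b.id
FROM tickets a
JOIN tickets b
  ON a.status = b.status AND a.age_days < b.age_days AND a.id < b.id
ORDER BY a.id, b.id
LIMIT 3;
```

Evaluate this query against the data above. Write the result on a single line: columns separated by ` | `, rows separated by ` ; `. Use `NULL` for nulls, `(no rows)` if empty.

Pairs (a,b) with same status, a.age_days < b.age_days, a.id < b.id.
status groups: archived:{2,5,8} closed:{3,4,6,7} open:{1,9}
Ordered by (a.id, b.id); first 3.

1 | 9 ; 2 | 8 ; 3 | 6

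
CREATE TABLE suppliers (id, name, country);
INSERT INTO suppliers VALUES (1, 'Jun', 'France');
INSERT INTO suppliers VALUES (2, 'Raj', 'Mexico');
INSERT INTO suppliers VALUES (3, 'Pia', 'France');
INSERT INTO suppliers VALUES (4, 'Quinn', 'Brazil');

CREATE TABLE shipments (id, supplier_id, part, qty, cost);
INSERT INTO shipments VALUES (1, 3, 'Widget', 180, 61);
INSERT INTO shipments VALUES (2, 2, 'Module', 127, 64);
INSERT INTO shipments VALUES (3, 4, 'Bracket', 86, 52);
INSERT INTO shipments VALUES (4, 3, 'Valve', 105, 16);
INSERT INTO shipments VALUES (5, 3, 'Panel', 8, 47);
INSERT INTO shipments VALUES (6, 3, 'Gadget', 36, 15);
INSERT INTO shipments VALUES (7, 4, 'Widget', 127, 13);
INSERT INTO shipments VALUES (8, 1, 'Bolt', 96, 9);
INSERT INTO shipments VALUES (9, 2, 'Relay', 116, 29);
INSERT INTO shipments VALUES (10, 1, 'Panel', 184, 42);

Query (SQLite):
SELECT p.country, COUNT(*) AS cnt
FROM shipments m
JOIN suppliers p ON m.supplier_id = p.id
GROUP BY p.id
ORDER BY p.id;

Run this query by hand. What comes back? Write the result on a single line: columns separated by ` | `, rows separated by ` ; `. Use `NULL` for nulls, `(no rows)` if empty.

France | 2 ; Mexico | 2 ; France | 4 ; Brazil | 2

Join each shipments row to its suppliers via supplier_id.
Group joined rows by suppliers.id; compute COUNT(*) per group.
  1: ids {8, 10} → COUNT(*)=2
  2: ids {2, 9} → COUNT(*)=2
  3: ids {1, 4, 5, 6} → COUNT(*)=4
  4: ids {3, 7} → COUNT(*)=2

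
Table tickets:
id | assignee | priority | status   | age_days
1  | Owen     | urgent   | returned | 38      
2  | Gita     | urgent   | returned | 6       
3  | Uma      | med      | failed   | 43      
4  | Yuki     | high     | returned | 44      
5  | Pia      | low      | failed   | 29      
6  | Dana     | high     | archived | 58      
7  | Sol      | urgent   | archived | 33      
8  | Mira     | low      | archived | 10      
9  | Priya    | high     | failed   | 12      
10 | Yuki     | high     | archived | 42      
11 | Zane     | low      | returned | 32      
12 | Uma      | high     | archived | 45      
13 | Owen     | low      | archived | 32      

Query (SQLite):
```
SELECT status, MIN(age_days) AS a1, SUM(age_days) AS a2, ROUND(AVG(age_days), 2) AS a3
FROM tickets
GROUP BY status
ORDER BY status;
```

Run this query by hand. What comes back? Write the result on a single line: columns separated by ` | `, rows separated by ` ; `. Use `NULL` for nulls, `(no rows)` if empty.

Group tickets by status.
Per group compute: MIN(age_days), SUM(age_days), ROUND(AVG(age_days), 2).
  archived: ids {6, 7, 8, 10, 12, 13} → MIN(age_days)=10, SUM(age_days)=220, ROUND(AVG(age_days), 2)=36.67
  failed: ids {3, 5, 9} → MIN(age_days)=12, SUM(age_days)=84, ROUND(AVG(age_days), 2)=28
  returned: ids {1, 2, 4, 11} → MIN(age_days)=6, SUM(age_days)=120, ROUND(AVG(age_days), 2)=30

archived | 10 | 220 | 36.67 ; failed | 12 | 84 | 28 ; returned | 6 | 120 | 30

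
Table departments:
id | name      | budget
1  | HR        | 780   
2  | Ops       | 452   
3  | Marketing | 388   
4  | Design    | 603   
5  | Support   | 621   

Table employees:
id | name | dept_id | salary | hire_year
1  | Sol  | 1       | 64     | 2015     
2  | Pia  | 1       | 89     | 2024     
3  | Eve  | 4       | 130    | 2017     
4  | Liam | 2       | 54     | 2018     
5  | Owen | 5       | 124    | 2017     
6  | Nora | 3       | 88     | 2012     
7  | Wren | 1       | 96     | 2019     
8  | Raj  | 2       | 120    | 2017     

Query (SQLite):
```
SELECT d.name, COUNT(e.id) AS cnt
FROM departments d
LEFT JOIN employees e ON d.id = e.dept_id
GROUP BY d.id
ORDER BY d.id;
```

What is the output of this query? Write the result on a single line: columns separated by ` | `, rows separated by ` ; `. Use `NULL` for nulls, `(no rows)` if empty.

LEFT JOIN keeps every departments row; unmatched ones get NULL for employees columns.
Group by departments.id and compute COUNT(e.id). COUNT(col) of an all-NULL group is 0.
  1: ids {1, 2, 7} → COUNT(e.id)=3
  2: ids {4, 8} → COUNT(e.id)=2
  3: ids {6} → COUNT(e.id)=1
  4: ids {3} → COUNT(e.id)=1
  5: ids {5} → COUNT(e.id)=1

HR | 3 ; Ops | 2 ; Marketing | 1 ; Design | 1 ; Support | 1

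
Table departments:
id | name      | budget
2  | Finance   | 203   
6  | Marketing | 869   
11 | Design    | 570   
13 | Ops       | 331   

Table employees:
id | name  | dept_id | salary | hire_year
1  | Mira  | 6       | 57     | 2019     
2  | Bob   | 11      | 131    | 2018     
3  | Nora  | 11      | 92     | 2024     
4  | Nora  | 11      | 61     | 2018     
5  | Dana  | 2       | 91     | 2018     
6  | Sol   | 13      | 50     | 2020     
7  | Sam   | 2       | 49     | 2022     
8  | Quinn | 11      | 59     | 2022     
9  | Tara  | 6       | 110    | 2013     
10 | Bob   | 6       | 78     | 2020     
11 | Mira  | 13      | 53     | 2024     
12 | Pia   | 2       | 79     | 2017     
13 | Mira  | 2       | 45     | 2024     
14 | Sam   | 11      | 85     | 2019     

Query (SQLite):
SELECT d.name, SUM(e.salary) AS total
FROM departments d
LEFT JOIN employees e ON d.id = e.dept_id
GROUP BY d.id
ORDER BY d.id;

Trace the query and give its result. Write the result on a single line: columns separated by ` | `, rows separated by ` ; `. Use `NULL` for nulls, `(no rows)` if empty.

Finance | 264 ; Marketing | 245 ; Design | 428 ; Ops | 103

LEFT JOIN keeps every departments row; unmatched ones get NULL for employees columns.
Group by departments.id and compute SUM(e.salary). SUM over an all-NULL group is NULL.
  2: ids {5, 7, 12, 13} → SUM(e.salary)=264
  6: ids {1, 9, 10} → SUM(e.salary)=245
  11: ids {2, 3, 4, 8, 14} → SUM(e.salary)=428
  13: ids {6, 11} → SUM(e.salary)=103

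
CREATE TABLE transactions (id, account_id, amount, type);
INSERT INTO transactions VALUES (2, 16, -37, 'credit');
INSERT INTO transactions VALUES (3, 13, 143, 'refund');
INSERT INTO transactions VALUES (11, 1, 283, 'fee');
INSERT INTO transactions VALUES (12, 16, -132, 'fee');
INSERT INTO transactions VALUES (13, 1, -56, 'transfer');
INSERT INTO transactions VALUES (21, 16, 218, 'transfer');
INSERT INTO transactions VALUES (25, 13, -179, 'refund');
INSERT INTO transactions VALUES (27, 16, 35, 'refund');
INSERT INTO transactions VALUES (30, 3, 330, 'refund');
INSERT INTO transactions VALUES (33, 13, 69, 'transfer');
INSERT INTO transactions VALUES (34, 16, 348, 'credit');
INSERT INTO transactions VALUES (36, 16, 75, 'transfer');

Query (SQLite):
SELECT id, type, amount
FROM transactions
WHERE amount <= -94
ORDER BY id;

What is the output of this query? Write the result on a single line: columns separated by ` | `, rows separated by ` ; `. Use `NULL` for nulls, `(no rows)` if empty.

amount <= -94: ids {12, 25}

12 | fee | -132 ; 25 | refund | -179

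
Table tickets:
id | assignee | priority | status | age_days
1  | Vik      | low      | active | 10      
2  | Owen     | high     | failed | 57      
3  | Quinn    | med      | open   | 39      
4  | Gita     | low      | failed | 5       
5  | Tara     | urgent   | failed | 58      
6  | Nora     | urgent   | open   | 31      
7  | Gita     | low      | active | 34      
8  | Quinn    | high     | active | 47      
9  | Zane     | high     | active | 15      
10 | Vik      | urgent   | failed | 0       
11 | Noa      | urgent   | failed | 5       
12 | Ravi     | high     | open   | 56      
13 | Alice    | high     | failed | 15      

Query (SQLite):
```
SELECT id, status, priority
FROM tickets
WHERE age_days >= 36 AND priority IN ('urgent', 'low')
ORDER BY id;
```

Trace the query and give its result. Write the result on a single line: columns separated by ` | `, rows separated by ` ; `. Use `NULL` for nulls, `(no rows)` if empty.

5 | failed | urgent

age_days >= 36: ids {2, 3, 5, 8, 12}
priority IN ('urgent', 'low'): ids {1, 4, 5, 6, 7, 10, 11}
Combine with AND.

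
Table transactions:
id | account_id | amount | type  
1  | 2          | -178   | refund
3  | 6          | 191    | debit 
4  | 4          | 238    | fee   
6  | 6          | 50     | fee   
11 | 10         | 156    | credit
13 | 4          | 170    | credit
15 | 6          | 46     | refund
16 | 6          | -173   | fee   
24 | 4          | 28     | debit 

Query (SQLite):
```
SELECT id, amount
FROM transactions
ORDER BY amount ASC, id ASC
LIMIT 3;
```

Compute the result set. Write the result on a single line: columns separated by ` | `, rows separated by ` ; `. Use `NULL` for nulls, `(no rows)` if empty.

1 | -178 ; 16 | -173 ; 24 | 28

Sort by amount asc, tiebreak id asc: (-178, id=1), (-173, id=16), (28, id=24), (46, id=15), (50, id=6), (156, id=11) …. Take first 3.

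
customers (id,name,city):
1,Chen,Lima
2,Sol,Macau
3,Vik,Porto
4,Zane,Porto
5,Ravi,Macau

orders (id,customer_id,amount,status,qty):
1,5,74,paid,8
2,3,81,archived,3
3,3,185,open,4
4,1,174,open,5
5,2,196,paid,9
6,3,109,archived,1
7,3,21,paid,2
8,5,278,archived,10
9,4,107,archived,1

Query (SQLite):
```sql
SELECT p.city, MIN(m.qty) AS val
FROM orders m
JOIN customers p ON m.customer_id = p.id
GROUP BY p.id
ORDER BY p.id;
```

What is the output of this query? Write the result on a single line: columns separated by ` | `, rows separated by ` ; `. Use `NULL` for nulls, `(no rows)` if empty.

Join each orders row to its customers via customer_id.
Group joined rows by customers.id; compute MIN(m.qty) per group.
  1: ids {4} → MIN(m.qty)=5
  2: ids {5} → MIN(m.qty)=9
  3: ids {2, 3, 6, 7} → MIN(m.qty)=1
  4: ids {9} → MIN(m.qty)=1
  5: ids {1, 8} → MIN(m.qty)=8

Lima | 5 ; Macau | 9 ; Porto | 1 ; Porto | 1 ; Macau | 8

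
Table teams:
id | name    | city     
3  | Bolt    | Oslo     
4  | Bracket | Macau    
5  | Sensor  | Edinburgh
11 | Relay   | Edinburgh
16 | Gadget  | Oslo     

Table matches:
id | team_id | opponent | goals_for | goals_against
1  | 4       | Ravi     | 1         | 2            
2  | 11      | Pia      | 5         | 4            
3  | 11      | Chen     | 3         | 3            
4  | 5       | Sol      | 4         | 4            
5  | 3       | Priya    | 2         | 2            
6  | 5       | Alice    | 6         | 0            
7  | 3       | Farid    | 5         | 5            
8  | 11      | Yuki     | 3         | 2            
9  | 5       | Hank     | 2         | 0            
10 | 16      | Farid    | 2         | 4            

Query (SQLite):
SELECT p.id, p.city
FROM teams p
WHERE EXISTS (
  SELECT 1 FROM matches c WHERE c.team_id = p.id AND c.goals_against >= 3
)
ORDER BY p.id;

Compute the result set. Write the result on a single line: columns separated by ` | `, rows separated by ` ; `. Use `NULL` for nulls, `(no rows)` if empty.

3 | Oslo ; 5 | Edinburgh ; 11 | Edinburgh ; 16 | Oslo

For each teams row, check whether any matches with matching team_id has goals_against >= 3.
Keep rows where that is true.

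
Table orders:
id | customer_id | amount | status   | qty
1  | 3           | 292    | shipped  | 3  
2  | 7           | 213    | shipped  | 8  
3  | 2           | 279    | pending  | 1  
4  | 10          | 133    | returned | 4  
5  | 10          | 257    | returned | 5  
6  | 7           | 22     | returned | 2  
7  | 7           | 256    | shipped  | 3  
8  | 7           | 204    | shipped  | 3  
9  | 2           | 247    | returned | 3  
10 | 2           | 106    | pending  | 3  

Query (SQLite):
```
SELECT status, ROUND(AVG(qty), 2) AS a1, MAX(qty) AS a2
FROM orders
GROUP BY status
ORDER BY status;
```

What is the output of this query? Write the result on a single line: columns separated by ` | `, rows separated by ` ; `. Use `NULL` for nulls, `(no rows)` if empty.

pending | 2 | 3 ; returned | 3.5 | 5 ; shipped | 4.25 | 8

Group orders by status.
Per group compute: ROUND(AVG(qty), 2), MAX(qty).
  pending: ids {3, 10} → ROUND(AVG(qty), 2)=2, MAX(qty)=3
  returned: ids {4, 5, 6, 9} → ROUND(AVG(qty), 2)=3.5, MAX(qty)=5
  shipped: ids {1, 2, 7, 8} → ROUND(AVG(qty), 2)=4.25, MAX(qty)=8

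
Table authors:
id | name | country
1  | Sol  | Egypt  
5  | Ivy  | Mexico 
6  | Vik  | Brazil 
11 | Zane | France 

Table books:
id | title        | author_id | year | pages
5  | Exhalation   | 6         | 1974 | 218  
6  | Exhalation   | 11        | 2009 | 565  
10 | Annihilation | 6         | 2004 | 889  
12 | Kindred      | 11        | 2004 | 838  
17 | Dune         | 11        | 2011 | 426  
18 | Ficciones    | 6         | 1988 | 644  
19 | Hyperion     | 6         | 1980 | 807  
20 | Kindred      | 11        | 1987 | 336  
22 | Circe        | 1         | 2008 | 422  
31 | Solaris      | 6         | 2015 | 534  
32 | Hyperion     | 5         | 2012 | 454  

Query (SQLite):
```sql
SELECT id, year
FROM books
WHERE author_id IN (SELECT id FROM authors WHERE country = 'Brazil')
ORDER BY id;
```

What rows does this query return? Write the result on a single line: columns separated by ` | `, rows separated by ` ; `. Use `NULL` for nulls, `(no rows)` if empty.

5 | 1974 ; 10 | 2004 ; 18 | 1988 ; 19 | 1980 ; 31 | 2015

Inner query: authors.id where country = 'Brazil'.
Outer: keep books rows whose author_id is in that set.
Inner query → {6}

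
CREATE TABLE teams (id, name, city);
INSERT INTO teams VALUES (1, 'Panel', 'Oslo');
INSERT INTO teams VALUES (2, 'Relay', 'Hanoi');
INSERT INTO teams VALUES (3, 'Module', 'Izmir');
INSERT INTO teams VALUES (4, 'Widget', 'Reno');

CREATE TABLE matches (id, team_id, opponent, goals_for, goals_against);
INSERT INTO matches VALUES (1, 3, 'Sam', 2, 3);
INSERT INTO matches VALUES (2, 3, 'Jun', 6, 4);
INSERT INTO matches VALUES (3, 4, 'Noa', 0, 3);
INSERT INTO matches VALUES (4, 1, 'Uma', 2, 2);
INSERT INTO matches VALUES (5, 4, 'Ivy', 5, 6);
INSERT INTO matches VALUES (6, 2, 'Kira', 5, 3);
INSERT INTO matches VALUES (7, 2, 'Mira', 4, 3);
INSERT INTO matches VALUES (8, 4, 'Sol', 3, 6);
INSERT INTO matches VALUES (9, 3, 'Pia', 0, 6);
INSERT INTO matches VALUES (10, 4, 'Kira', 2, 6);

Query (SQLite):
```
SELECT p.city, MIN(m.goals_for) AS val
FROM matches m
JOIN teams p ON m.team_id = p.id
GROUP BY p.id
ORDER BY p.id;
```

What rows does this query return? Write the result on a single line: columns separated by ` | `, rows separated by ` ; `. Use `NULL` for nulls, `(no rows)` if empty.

Oslo | 2 ; Hanoi | 4 ; Izmir | 0 ; Reno | 0

Join each matches row to its teams via team_id.
Group joined rows by teams.id; compute MIN(m.goals_for) per group.
  1: ids {4} → MIN(m.goals_for)=2
  2: ids {6, 7} → MIN(m.goals_for)=4
  3: ids {1, 2, 9} → MIN(m.goals_for)=0
  4: ids {3, 5, 8, 10} → MIN(m.goals_for)=0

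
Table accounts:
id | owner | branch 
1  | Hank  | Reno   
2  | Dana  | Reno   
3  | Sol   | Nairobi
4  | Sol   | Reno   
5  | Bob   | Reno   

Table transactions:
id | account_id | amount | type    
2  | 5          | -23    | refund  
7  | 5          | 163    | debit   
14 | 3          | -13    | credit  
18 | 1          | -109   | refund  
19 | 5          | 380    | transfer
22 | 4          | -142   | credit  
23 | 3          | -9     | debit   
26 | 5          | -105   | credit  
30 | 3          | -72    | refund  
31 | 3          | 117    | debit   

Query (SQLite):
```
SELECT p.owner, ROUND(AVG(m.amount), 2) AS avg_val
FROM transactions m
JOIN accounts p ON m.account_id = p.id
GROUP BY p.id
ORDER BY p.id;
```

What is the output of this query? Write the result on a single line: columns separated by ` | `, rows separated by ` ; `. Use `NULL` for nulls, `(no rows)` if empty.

Join each transactions row to its accounts via account_id.
Group joined rows by accounts.id; compute ROUND(AVG(m.amount), 2) per group.
  1: ids {18} → ROUND(AVG(m.amount), 2)=-109
  3: ids {14, 23, 30, 31} → ROUND(AVG(m.amount), 2)=5.75
  4: ids {22} → ROUND(AVG(m.amount), 2)=-142
  5: ids {2, 7, 19, 26} → ROUND(AVG(m.amount), 2)=103.75

Hank | -109 ; Sol | 5.75 ; Sol | -142 ; Bob | 103.75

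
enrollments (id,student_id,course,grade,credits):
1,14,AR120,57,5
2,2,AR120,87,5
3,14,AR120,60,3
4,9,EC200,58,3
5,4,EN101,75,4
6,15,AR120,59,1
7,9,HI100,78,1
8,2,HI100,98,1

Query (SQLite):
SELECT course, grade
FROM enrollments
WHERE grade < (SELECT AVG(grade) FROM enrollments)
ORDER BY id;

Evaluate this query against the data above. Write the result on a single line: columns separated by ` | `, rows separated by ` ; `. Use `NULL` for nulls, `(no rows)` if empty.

AR120 | 57 ; AR120 | 60 ; EC200 | 58 ; AR120 | 59

Scalar subquery: AVG(grade) over all enrollments rows = 71.5.
Keep rows where grade < that value.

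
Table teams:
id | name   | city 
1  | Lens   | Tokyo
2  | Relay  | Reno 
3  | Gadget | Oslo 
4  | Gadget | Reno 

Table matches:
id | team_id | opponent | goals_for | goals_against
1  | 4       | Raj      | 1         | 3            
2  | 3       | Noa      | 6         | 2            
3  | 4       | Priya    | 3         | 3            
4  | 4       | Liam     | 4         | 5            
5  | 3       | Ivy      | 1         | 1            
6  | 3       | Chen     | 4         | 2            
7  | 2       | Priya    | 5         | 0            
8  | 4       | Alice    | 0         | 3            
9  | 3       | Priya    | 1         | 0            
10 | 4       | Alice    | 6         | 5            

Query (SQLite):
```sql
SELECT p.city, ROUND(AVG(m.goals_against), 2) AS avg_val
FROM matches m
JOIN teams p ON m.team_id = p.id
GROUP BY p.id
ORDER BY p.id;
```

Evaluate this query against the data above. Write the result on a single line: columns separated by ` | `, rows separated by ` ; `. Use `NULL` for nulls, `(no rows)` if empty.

Reno | 0 ; Oslo | 1.25 ; Reno | 3.8

Join each matches row to its teams via team_id.
Group joined rows by teams.id; compute ROUND(AVG(m.goals_against), 2) per group.
  2: ids {7} → ROUND(AVG(m.goals_against), 2)=0
  3: ids {2, 5, 6, 9} → ROUND(AVG(m.goals_against), 2)=1.25
  4: ids {1, 3, 4, 8, 10} → ROUND(AVG(m.goals_against), 2)=3.8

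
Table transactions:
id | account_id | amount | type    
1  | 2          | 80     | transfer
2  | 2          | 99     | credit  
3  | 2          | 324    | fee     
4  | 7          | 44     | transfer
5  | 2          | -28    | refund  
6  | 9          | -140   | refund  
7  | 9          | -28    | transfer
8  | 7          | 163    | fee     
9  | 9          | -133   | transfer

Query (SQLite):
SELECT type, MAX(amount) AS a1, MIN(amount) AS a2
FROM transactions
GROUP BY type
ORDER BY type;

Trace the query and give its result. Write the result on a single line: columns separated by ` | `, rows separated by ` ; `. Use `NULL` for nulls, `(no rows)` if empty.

Group transactions by type.
Per group compute: MAX(amount), MIN(amount).
  credit: ids {2} → MAX(amount)=99, MIN(amount)=99
  fee: ids {3, 8} → MAX(amount)=324, MIN(amount)=163
  refund: ids {5, 6} → MAX(amount)=-28, MIN(amount)=-140
  transfer: ids {1, 4, 7, 9} → MAX(amount)=80, MIN(amount)=-133

credit | 99 | 99 ; fee | 324 | 163 ; refund | -28 | -140 ; transfer | 80 | -133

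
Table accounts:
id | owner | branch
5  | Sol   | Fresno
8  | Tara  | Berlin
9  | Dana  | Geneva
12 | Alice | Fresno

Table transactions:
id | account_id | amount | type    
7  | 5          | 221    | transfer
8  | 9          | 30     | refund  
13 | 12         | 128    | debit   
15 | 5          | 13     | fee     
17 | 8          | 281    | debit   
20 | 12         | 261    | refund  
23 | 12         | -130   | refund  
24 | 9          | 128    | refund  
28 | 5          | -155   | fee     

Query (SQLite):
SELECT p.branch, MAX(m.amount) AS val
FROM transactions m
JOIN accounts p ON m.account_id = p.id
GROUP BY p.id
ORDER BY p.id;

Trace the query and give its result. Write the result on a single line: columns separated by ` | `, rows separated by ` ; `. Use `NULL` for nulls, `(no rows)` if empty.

Join each transactions row to its accounts via account_id.
Group joined rows by accounts.id; compute MAX(m.amount) per group.
  5: ids {7, 15, 28} → MAX(m.amount)=221
  8: ids {17} → MAX(m.amount)=281
  9: ids {8, 24} → MAX(m.amount)=128
  12: ids {13, 20, 23} → MAX(m.amount)=261

Fresno | 221 ; Berlin | 281 ; Geneva | 128 ; Fresno | 261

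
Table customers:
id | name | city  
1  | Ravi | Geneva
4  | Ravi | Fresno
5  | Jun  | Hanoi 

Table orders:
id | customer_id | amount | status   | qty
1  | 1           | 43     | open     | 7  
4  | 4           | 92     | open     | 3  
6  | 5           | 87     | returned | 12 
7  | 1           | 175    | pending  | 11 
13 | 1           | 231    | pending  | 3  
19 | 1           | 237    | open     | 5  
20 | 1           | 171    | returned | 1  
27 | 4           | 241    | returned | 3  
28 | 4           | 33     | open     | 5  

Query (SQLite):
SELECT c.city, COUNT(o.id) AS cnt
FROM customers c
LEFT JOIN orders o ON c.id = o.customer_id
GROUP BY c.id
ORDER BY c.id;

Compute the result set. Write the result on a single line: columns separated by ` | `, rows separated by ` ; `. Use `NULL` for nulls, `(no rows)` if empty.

LEFT JOIN keeps every customers row; unmatched ones get NULL for orders columns.
Group by customers.id and compute COUNT(o.id). COUNT(col) of an all-NULL group is 0.
  1: ids {1, 7, 13, 19, 20} → COUNT(o.id)=5
  4: ids {4, 27, 28} → COUNT(o.id)=3
  5: ids {6} → COUNT(o.id)=1

Geneva | 5 ; Fresno | 3 ; Hanoi | 1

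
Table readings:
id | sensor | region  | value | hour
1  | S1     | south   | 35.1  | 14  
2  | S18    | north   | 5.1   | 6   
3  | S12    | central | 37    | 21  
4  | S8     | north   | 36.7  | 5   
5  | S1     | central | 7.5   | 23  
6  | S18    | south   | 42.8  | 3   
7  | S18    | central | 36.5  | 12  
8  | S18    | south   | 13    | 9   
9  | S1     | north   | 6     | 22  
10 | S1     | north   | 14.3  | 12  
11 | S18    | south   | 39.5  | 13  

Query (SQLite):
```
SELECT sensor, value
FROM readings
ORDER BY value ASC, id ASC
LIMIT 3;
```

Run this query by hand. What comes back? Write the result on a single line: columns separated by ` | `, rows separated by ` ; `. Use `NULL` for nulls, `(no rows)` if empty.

Sort by value asc, tiebreak id asc: (5.1, id=2), (6, id=9), (7.5, id=5), (13, id=8), (14.3, id=10), (35.1, id=1) …. Take first 3.

S18 | 5.1 ; S1 | 6 ; S1 | 7.5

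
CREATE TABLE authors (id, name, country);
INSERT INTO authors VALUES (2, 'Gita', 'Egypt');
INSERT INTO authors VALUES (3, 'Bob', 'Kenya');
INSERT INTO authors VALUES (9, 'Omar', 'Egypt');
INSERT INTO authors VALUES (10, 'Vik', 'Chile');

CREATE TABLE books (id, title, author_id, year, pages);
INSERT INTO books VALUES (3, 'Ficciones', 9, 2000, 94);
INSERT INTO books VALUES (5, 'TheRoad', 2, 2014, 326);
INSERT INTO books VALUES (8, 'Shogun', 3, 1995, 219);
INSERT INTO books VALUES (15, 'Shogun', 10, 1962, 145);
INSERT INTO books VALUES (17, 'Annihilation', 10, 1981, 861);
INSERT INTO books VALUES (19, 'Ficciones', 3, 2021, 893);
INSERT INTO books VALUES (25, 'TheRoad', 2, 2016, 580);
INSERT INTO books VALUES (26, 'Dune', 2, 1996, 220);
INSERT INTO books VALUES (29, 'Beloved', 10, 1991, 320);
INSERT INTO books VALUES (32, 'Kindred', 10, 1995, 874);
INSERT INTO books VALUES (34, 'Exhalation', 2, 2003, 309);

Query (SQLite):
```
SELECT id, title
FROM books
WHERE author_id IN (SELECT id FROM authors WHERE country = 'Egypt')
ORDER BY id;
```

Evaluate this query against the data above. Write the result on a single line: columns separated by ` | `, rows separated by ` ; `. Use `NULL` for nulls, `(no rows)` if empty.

Inner query: authors.id where country = 'Egypt'.
Outer: keep books rows whose author_id is in that set.
Inner query → {2, 9}

3 | Ficciones ; 5 | TheRoad ; 25 | TheRoad ; 26 | Dune ; 34 | Exhalation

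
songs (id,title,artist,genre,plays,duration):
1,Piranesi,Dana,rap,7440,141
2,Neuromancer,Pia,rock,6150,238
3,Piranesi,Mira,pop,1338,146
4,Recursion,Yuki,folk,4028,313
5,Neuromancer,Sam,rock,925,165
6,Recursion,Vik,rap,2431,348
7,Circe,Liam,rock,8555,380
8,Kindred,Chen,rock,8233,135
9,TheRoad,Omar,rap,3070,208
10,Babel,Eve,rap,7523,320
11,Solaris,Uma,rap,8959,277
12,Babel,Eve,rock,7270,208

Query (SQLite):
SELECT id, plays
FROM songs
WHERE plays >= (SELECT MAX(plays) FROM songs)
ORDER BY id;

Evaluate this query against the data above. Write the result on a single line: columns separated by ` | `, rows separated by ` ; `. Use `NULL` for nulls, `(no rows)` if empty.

11 | 8959

Scalar subquery: MAX(plays) over all songs rows = 8959.
Keep rows where plays >= that value.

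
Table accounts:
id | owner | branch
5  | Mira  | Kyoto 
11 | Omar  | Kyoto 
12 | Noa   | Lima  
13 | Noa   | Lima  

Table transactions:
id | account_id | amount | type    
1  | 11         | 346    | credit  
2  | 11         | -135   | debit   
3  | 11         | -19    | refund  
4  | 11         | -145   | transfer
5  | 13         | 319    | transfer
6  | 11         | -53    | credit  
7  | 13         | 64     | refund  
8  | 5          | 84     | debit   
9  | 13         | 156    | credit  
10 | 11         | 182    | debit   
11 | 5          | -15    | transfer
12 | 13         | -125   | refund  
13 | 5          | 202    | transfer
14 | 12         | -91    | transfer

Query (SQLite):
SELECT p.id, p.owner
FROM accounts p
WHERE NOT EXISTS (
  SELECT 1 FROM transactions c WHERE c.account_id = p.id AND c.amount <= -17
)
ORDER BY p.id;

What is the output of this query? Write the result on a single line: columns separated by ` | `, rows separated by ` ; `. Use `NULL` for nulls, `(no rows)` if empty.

5 | Mira

For each accounts row, check whether any transactions with matching account_id has amount <= -17.
Keep rows where that is false.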